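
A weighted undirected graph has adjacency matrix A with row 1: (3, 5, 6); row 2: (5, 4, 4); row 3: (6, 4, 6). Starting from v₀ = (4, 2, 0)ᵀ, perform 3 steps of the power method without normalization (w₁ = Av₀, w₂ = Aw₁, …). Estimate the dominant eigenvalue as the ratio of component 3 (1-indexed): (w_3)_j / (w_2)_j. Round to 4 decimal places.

14.6881

w1 = Av₀ = (22, 28, 32)
w2 = Aw1 = (398, 350, 436)
w3 = Aw2 = (5560, 5134, 6404)
Ratio at component: 6404 / 436 = 14.6881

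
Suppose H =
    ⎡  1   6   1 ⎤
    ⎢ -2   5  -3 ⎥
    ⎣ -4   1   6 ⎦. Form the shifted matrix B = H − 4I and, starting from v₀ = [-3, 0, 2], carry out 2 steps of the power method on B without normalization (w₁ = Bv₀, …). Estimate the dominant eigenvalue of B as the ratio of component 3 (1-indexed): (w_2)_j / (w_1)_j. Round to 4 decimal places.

μ ≈ -0.7500

B = H − 4I has rows (-3, 6, 1); (-2, 1, -3); (-4, 1, 2)
w1 = Bv₀ = ((-3)·(-3) + 6·0 + 1·2; (-2)·(-3) + 1·0 + (-3)·2; (-4)·(-3) + 1·0 + 2·2) = (11, 0, 16)
w2 = Bw1 = ((-3)·11 + 6·0 + 1·16; (-2)·11 + 1·0 + (-3)·16; (-4)·11 + 1·0 + 2·16) = (-17, -70, -12)
Ratio: -12/16 = -0.7500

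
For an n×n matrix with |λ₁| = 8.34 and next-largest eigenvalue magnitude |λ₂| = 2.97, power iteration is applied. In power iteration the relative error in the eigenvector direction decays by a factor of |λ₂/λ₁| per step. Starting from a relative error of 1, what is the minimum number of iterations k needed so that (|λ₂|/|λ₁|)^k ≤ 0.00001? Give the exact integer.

|λ₂/λ₁| = 2.97/8.34 = 0.35612
Need k ≥ ln(0.00001) / ln(0.35612) = -11.5129 / -1.0325 ≈ 11.151
Smallest integer k satisfying the bound: 12

12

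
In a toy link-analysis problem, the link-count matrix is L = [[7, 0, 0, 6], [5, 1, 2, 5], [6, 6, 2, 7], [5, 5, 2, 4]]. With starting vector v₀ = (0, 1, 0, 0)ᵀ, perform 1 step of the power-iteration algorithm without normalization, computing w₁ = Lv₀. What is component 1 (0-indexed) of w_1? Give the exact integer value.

1

w1 = Lv₀ = (7·0 + 0·1 + 0·0 + 6·0; 5·0 + 1·1 + 2·0 + 5·0; 6·0 + 6·1 + 2·0 + 7·0; 5·0 + 5·1 + 2·0 + 4·0) = (0, 1, 6, 5)
The requested component of w1 is 1.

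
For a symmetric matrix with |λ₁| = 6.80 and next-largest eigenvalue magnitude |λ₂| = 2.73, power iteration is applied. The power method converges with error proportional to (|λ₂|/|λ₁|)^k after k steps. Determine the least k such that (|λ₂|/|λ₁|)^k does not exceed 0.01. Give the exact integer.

|λ₂/λ₁| = 2.73/6.80 = 0.40147
Need k ≥ ln(0.01) / ln(0.40147) = -4.6052 / -0.9126 ≈ 5.046
Smallest integer k satisfying the bound: 6

6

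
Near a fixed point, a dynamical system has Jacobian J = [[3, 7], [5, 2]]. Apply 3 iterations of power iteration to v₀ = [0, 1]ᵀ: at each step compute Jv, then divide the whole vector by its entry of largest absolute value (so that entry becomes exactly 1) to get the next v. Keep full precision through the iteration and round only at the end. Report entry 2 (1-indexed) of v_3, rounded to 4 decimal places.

0.6693

Jv0 = (7.00000, 2.00000); divide by 7.00000 → v1 = (1.00000, 0.28571)
Jv1 = (5.00000, 5.57143); divide by 5.57143 → v2 = (0.89744, 1.00000)
Jv2 = (9.69231, 6.48718); divide by 9.69231 → v3 = (1.00000, 0.66931)
Requested entry of v3: 253/378 = 0.6693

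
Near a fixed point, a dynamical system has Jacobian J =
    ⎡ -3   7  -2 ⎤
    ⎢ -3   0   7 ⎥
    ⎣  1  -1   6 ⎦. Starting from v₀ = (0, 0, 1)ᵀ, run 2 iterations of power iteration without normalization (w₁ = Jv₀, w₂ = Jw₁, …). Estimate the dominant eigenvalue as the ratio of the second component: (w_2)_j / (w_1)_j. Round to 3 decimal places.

w1 = Jv₀ = (-2, 7, 6)
w2 = Jw1 = (43, 48, 27)
Ratio at component: 48 / 7 = 6.857

6.857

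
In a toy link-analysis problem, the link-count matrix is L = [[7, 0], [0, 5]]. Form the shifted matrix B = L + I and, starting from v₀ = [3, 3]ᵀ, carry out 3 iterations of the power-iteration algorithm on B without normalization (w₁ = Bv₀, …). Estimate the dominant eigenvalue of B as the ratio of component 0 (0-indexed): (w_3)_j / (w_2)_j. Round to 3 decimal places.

B = L + I has rows (8, 0); (0, 6)
w1 = Bv₀ = (24, 18)
w2 = Bw1 = (192, 108)
w3 = Bw2 = (1536, 648)
Ratio: 1536/192 = 8.000

8.000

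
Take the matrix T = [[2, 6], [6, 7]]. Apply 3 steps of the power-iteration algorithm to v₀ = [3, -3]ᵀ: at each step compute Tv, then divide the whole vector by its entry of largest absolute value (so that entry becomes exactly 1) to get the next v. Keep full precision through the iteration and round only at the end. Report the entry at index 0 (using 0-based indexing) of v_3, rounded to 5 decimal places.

0.71096

Tv0 = (-12.000000, -3.000000); divide by -12.000000 → v1 = (1.000000, 0.250000)
Tv1 = (3.500000, 7.750000); divide by 7.750000 → v2 = (0.451613, 1.000000)
Tv2 = (6.903226, 9.709677); divide by 9.709677 → v3 = (0.710963, 1.000000)
Requested entry of v3: -642/-903 = 0.71096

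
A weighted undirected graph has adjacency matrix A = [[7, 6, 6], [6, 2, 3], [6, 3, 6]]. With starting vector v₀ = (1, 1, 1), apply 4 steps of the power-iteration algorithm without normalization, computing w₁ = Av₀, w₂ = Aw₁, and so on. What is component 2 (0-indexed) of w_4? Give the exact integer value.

w1 = Av₀ = (19, 11, 15)
w2 = Aw1 = (289, 181, 237)
w3 = Aw2 = (4531, 2807, 3699)
w4 = Aw3 = (70753, 43897, 57801)
The requested component of w4 is 57801.

57801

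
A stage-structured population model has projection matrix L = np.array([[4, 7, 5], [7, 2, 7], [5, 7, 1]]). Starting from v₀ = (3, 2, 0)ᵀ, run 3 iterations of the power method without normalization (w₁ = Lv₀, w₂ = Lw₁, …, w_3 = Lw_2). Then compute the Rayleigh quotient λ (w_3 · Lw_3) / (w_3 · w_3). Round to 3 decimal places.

λ ≈ 15.101

w1 = Lv₀ = (4·3 + 7·2 + 5·0; 7·3 + 2·2 + 7·0; 5·3 + 7·2 + 1·0) = (26, 25, 29)
w2 = Lw1 = (4·26 + 7·25 + 5·29; 7·26 + 2·25 + 7·29; 5·26 + 7·25 + 1·29) = (424, 435, 334)
w3 = Lw2 = (6411, 6176, 5499)
Lw3 = (96371, 95722, 80786)
w3·Lw3 = 6411·96371 + 6176·95722 + 5499·80786 = 1653255767; w3·w3 = 6411·6411 + 6176·6176 + 5499·5499 = 109482898
λ ≈ 1653255767/109482898 = 15.101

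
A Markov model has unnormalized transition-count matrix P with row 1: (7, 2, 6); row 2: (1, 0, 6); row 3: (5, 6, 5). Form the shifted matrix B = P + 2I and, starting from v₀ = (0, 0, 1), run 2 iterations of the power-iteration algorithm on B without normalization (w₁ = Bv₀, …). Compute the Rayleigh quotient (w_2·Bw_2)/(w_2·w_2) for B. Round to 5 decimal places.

B = P + 2I has rows (9, 2, 6); (1, 2, 6); (5, 6, 7)
w1 = Bv₀ = (6, 6, 7)
w2 = Bw1 = (108, 60, 115)
Bw2 = (1782, 918, 1705)
w2·Bw2 = 443611; w2·w2 = 28489; μ ≈ 443611/28489 = 15.57131

μ ≈ 15.57131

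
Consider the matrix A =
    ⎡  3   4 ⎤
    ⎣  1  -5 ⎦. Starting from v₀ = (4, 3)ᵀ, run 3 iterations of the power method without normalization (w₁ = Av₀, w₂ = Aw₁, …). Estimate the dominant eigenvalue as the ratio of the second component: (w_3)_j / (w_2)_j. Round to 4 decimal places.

λ ≈ -4.6456

w1 = Av₀ = (3·4 + 4·3; 1·4 + (-5)·3) = (24, -11)
w2 = Aw1 = (3·24 + 4·(-11); 1·24 + (-5)·(-11)) = (28, 79)
w3 = Aw2 = (400, -367)
Ratio at component: -367 / 79 = -4.6456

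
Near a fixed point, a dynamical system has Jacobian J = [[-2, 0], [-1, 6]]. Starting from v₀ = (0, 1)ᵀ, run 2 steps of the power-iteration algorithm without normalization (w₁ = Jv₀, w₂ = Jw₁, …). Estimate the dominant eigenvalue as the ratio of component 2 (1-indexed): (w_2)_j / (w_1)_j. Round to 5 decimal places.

λ ≈ 6.00000

w1 = Jv₀ = ((-2)·0 + 0·1; (-1)·0 + 6·1) = (0, 6)
w2 = Jw1 = ((-2)·0 + 0·6; (-1)·0 + 6·6) = (0, 36)
Ratio at component: 36 / 6 = 6.00000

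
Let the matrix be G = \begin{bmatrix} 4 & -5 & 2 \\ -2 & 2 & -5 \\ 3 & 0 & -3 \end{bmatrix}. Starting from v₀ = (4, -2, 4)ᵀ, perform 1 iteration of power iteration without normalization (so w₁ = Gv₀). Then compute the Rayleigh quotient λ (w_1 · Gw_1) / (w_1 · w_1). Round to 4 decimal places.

λ ≈ 6.5541

w1 = Gv₀ = (34, -32, 0)
Gw1 = (296, -132, 102)
w1·Gw1 = 34·296 + (-32)·(-132) + 0·102 = 14288; w1·w1 = 34·34 + (-32)·(-32) + 0·0 = 2180
λ ≈ 14288/2180 = 6.5541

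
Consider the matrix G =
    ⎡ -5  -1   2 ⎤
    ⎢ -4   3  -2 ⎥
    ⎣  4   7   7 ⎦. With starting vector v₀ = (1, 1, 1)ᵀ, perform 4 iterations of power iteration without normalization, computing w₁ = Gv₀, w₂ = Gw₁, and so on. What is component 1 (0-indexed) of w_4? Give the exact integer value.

-2463

w1 = Gv₀ = (-4, -3, 18)
w2 = Gw1 = (59, -29, 89)
w3 = Gw2 = (-88, -501, 656)
w4 = Gw3 = (2253, -2463, 733)
The requested component of w4 is -2463.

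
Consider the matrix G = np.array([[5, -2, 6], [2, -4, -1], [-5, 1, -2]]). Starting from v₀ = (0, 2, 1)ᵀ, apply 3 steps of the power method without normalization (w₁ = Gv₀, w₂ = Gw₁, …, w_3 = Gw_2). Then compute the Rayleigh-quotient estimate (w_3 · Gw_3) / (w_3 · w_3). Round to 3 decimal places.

w1 = Gv₀ = (5·0 + (-2)·2 + 6·1; 2·0 + (-4)·2 + (-1)·1; (-5)·0 + 1·2 + (-2)·1) = (2, -9, 0)
w2 = Gw1 = (5·2 + (-2)·(-9) + 6·0; 2·2 + (-4)·(-9) + (-1)·0; (-5)·2 + 1·(-9) + (-2)·0) = (28, 40, -19)
w3 = Gw2 = (-54, -85, -62)
Gw3 = (-472, 294, 309)
w3·Gw3 = (-54)·(-472) + (-85)·294 + (-62)·309 = -18660; w3·w3 = (-54)·(-54) + (-85)·(-85) + (-62)·(-62) = 13985
λ ≈ -18660/13985 = -1.334

λ ≈ -1.334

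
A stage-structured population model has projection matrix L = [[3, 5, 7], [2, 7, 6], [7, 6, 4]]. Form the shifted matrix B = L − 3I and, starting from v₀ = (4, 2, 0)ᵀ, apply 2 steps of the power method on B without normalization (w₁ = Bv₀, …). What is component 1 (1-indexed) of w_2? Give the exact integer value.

360

B = L − 3I has rows (0, 5, 7); (2, 4, 6); (7, 6, 1)
w1 = Bv₀ = (0·4 + 5·2 + 7·0; 2·4 + 4·2 + 6·0; 7·4 + 6·2 + 1·0) = (10, 16, 40)
w2 = Bw1 = (0·10 + 5·16 + 7·40; 2·10 + 4·16 + 6·40; 7·10 + 6·16 + 1·40) = (360, 324, 206)
Requested component of w2: 360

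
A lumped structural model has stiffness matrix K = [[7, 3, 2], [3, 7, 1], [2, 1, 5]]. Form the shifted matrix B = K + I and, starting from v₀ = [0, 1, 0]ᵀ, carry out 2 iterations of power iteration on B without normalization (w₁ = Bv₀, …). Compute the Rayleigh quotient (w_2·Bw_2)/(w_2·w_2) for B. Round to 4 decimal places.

11.3859

B = K + I has rows (8, 3, 2); (3, 8, 1); (2, 1, 6)
w1 = Bv₀ = (8·0 + 3·1 + 2·0; 3·0 + 8·1 + 1·0; 2·0 + 1·1 + 6·0) = (3, 8, 1)
w2 = Bw1 = (8·3 + 3·8 + 2·1; 3·3 + 8·8 + 1·1; 2·3 + 1·8 + 6·1) = (50, 74, 20)
Bw2 = (662, 762, 294)
w2·Bw2 = 95368; w2·w2 = 8376; μ ≈ 95368/8376 = 11.3859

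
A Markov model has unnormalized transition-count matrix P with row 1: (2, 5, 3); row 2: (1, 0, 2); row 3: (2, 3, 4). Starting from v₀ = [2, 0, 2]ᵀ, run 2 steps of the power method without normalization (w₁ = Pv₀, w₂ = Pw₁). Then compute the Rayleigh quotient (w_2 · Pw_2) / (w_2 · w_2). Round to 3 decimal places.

λ ≈ 7.118

w1 = Pv₀ = (2·2 + 5·0 + 3·2; 1·2 + 0·0 + 2·2; 2·2 + 3·0 + 4·2) = (10, 6, 12)
w2 = Pw1 = (2·10 + 5·6 + 3·12; 1·10 + 0·6 + 2·12; 2·10 + 3·6 + 4·12) = (86, 34, 86)
Pw2 = (600, 258, 618)
w2·Pw2 = 86·600 + 34·258 + 86·618 = 113520; w2·w2 = 86·86 + 34·34 + 86·86 = 15948
λ ≈ 113520/15948 = 7.118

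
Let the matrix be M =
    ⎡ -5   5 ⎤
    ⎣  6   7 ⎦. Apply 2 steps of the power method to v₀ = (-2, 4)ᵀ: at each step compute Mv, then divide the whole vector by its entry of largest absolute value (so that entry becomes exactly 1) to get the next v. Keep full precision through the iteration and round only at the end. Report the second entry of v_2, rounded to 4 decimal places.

Mv0 = (30.00000, 16.00000); divide by 30.00000 → v1 = (1.00000, 0.53333)
Mv1 = (-2.33333, 9.73333); divide by 9.73333 → v2 = (-0.23973, 1.00000)
Requested entry of v2: 292/292 = 1.0000

1.0000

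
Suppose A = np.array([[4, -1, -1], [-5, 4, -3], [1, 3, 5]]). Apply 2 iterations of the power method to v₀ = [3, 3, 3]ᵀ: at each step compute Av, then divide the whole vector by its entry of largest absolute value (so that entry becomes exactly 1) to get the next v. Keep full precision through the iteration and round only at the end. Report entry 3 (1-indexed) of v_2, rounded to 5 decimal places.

Av0 = (6.000000, -12.000000, 27.000000); divide by 27.000000 → v1 = (0.222222, -0.444444, 1.000000)
Av1 = (0.333333, -5.888889, 3.888889); divide by -5.888889 → v2 = (-0.056604, 1.000000, -0.660377)
Requested entry of v2: 105/-159 = -0.66038

-0.66038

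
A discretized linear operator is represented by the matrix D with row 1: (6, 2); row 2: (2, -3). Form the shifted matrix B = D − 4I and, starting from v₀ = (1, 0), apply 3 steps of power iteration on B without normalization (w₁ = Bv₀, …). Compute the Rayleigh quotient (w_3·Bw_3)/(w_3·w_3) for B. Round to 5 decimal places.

-7.16622

B = D − 4I has rows (2, 2); (2, -7)
w1 = Bv₀ = (2·1 + 2·0; 2·1 + (-7)·0) = (2, 2)
w2 = Bw1 = (2·2 + 2·2; 2·2 + (-7)·2) = (8, -10)
w3 = Bw2 = (-4, 86)
Bw3 = (164, -610)
w3·Bw3 = -53116; w3·w3 = 7412; μ ≈ -53116/7412 = -7.16622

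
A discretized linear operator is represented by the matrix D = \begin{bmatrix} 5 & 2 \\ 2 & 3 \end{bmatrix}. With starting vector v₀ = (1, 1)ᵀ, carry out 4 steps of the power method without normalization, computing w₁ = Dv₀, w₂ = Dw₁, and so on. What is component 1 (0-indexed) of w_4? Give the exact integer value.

1097

w1 = Dv₀ = (5·1 + 2·1; 2·1 + 3·1) = (7, 5)
w2 = Dw1 = (5·7 + 2·5; 2·7 + 3·5) = (45, 29)
w3 = Dw2 = (283, 177)
w4 = Dw3 = (1769, 1097)
The requested component of w4 is 1097.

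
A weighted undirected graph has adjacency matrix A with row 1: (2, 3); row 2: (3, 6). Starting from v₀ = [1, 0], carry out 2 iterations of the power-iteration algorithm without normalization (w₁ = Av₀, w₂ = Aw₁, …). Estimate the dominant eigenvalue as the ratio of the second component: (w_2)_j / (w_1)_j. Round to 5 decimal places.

w1 = Av₀ = (2·1 + 3·0; 3·1 + 6·0) = (2, 3)
w2 = Aw1 = (2·2 + 3·3; 3·2 + 6·3) = (13, 24)
Ratio at component: 24 / 3 = 8.00000

8.00000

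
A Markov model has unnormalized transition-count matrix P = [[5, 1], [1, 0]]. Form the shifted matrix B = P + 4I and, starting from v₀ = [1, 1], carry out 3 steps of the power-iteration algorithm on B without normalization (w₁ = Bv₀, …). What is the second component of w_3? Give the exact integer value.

B = P + 4I has rows (9, 1); (1, 4)
w1 = Bv₀ = (9·1 + 1·1; 1·1 + 4·1) = (10, 5)
w2 = Bw1 = (9·10 + 1·5; 1·10 + 4·5) = (95, 30)
w3 = Bw2 = (885, 215)
Requested component of w3: 215

215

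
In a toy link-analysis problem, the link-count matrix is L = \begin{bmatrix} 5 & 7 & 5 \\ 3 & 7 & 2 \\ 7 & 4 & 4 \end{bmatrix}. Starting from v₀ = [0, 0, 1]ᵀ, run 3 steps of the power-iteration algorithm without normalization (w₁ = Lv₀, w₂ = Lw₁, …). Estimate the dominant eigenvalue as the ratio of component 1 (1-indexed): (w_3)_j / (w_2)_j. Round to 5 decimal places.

w1 = Lv₀ = (5·0 + 7·0 + 5·1; 3·0 + 7·0 + 2·1; 7·0 + 4·0 + 4·1) = (5, 2, 4)
w2 = Lw1 = (5·5 + 7·2 + 5·4; 3·5 + 7·2 + 2·4; 7·5 + 4·2 + 4·4) = (59, 37, 59)
w3 = Lw2 = (849, 554, 797)
Ratio at component: 849 / 59 = 14.38983

14.38983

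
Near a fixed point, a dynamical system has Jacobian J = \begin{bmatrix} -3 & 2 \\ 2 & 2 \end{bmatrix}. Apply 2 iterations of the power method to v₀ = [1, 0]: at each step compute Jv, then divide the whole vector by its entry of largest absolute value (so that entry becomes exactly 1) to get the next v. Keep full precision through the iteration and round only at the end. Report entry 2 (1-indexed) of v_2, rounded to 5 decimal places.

Jv0 = (-3.000000, 2.000000); divide by -3.000000 → v1 = (1.000000, -0.666667)
Jv1 = (-4.333333, 0.666667); divide by -4.333333 → v2 = (1.000000, -0.153846)
Requested entry of v2: -2/13 = -0.15385

-0.15385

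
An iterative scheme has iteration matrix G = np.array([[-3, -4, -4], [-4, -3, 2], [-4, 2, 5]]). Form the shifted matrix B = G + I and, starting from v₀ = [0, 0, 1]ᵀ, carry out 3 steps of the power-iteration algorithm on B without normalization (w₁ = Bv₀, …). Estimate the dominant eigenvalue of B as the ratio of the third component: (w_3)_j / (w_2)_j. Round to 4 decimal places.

8.5714

B = G + I has rows (-2, -4, -4); (-4, -2, 2); (-4, 2, 6)
w1 = Bv₀ = (-4, 2, 6)
w2 = Bw1 = (-24, 24, 56)
w3 = Bw2 = (-272, 160, 480)
Ratio: 480/56 = 8.5714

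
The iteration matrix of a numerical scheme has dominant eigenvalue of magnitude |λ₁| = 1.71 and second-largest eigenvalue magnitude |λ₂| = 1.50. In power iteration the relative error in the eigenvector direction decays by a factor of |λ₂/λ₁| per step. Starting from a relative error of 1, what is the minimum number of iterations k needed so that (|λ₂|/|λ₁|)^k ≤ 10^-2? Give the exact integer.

36

|λ₂/λ₁| = 1.50/1.71 = 0.87719
Need k ≥ ln(10^-2) / ln(0.87719) = -4.6052 / -0.1310 ≈ 35.146
Smallest integer k satisfying the bound: 36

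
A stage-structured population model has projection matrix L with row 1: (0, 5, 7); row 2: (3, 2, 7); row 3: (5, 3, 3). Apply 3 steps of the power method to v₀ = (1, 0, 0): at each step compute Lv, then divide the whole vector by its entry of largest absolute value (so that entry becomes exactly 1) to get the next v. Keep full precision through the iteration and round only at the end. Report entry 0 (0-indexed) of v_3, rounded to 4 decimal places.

Lv0 = (0.00000, 3.00000, 5.00000); divide by 5.00000 → v1 = (0.00000, 0.60000, 1.00000)
Lv1 = (10.00000, 8.20000, 4.80000); divide by 10.00000 → v2 = (1.00000, 0.82000, 0.48000)
Lv2 = (7.46000, 8.00000, 8.90000); divide by 8.90000 → v3 = (0.83820, 0.89888, 1.00000)
Requested entry of v3: 373/445 = 0.8382

0.8382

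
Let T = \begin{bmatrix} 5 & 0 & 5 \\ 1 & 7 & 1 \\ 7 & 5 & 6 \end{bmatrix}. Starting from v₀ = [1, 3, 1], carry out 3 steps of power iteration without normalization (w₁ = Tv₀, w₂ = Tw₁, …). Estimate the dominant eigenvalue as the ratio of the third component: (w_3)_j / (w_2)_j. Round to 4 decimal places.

w1 = Tv₀ = (5·1 + 0·3 + 5·1; 1·1 + 7·3 + 1·1; 7·1 + 5·3 + 6·1) = (10, 23, 28)
w2 = Tw1 = (5·10 + 0·23 + 5·28; 1·10 + 7·23 + 1·28; 7·10 + 5·23 + 6·28) = (190, 199, 353)
w3 = Tw2 = (2715, 1936, 4443)
Ratio at component: 4443 / 353 = 12.5864

12.5864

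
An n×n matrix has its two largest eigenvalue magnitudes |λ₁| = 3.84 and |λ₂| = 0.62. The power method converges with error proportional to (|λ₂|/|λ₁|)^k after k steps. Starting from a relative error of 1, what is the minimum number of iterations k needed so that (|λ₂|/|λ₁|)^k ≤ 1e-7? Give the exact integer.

9

|λ₂/λ₁| = 0.62/3.84 = 0.16146
Need k ≥ ln(1e-7) / ln(0.16146) = -16.1181 / -1.8235 ≈ 8.839
Smallest integer k satisfying the bound: 9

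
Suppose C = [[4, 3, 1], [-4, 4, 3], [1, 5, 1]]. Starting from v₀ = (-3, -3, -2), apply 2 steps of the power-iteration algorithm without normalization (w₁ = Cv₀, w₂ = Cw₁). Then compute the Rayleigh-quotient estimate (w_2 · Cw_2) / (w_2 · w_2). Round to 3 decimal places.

w1 = Cv₀ = (4·(-3) + 3·(-3) + 1·(-2); (-4)·(-3) + 4·(-3) + 3·(-2); 1·(-3) + 5·(-3) + 1·(-2)) = (-23, -6, -20)
w2 = Cw1 = (4·(-23) + 3·(-6) + 1·(-20); (-4)·(-23) + 4·(-6) + 3·(-20); 1·(-23) + 5·(-6) + 1·(-20)) = (-130, 8, -73)
Cw2 = (-569, 333, -163)
w2·Cw2 = (-130)·(-569) + 8·333 + (-73)·(-163) = 88533; w2·w2 = (-130)·(-130) + 8·8 + (-73)·(-73) = 22293
λ ≈ 88533/22293 = 3.971

3.971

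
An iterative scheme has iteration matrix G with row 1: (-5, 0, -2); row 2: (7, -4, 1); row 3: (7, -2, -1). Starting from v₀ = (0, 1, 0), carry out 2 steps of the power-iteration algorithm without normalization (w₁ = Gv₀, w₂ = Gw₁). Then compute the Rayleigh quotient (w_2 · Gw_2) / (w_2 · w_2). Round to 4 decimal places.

w1 = Gv₀ = ((-5)·0 + 0·1 + (-2)·0; 7·0 + (-4)·1 + 1·0; 7·0 + (-2)·1 + (-1)·0) = (0, -4, -2)
w2 = Gw1 = ((-5)·0 + 0·(-4) + (-2)·(-2); 7·0 + (-4)·(-4) + 1·(-2); 7·0 + (-2)·(-4) + (-1)·(-2)) = (4, 14, 10)
Gw2 = (-40, -18, -10)
w2·Gw2 = 4·(-40) + 14·(-18) + 10·(-10) = -512; w2·w2 = 4·4 + 14·14 + 10·10 = 312
λ ≈ -512/312 = -1.6410

-1.6410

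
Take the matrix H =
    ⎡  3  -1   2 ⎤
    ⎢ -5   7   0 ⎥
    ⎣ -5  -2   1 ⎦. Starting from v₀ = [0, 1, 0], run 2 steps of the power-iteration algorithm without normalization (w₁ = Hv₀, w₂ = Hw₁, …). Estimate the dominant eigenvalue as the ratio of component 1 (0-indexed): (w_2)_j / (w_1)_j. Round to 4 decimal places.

w1 = Hv₀ = (3·0 + (-1)·1 + 2·0; (-5)·0 + 7·1 + 0·0; (-5)·0 + (-2)·1 + 1·0) = (-1, 7, -2)
w2 = Hw1 = (3·(-1) + (-1)·7 + 2·(-2); (-5)·(-1) + 7·7 + 0·(-2); (-5)·(-1) + (-2)·7 + 1·(-2)) = (-14, 54, -11)
Ratio at component: 54 / 7 = 7.7143

λ ≈ 7.7143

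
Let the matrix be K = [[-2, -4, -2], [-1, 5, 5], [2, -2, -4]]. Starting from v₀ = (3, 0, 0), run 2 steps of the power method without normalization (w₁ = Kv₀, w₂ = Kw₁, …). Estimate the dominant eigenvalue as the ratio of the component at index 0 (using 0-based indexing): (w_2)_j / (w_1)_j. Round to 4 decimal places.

w1 = Kv₀ = ((-2)·3 + (-4)·0 + (-2)·0; (-1)·3 + 5·0 + 5·0; 2·3 + (-2)·0 + (-4)·0) = (-6, -3, 6)
w2 = Kw1 = ((-2)·(-6) + (-4)·(-3) + (-2)·6; (-1)·(-6) + 5·(-3) + 5·6; 2·(-6) + (-2)·(-3) + (-4)·6) = (12, 21, -30)
Ratio at component: 12 / -6 = -2.0000

-2.0000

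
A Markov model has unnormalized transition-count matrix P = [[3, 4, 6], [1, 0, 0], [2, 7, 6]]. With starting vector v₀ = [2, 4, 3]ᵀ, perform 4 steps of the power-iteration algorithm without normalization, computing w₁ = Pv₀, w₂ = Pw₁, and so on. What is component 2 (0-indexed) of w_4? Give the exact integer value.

31612

w1 = Pv₀ = (3·2 + 4·4 + 6·3; 1·2 + 0·4 + 0·3; 2·2 + 7·4 + 6·3) = (40, 2, 50)
w2 = Pw1 = (3·40 + 4·2 + 6·50; 1·40 + 0·2 + 0·50; 2·40 + 7·2 + 6·50) = (428, 40, 394)
w3 = Pw2 = (3808, 428, 3500)
w4 = Pw3 = (34136, 3808, 31612)
The requested component of w4 is 31612.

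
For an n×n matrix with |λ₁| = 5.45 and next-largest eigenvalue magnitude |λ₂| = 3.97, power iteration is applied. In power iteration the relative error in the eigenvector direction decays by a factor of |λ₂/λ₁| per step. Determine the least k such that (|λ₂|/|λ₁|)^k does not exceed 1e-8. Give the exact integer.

59

|λ₂/λ₁| = 3.97/5.45 = 0.72844
Need k ≥ ln(1e-8) / ln(0.72844) = -18.4207 / -0.3168 ≈ 58.137
Smallest integer k satisfying the bound: 59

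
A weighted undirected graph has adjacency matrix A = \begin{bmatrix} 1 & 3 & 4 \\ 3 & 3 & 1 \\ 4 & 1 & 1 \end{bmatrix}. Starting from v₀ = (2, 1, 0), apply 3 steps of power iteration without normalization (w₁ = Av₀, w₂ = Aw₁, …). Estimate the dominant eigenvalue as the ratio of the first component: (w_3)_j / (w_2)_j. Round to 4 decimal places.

w1 = Av₀ = (5, 9, 9)
w2 = Aw1 = (68, 51, 38)
w3 = Aw2 = (373, 395, 361)
Ratio at component: 373 / 68 = 5.4853

5.4853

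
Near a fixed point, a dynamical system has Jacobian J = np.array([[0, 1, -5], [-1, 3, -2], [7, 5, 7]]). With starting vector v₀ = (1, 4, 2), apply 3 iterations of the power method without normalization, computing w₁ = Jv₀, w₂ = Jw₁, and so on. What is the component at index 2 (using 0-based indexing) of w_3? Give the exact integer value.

299

w1 = Jv₀ = (0·1 + 1·4 + (-5)·2; (-1)·1 + 3·4 + (-2)·2; 7·1 + 5·4 + 7·2) = (-6, 7, 41)
w2 = Jw1 = (0·(-6) + 1·7 + (-5)·41; (-1)·(-6) + 3·7 + (-2)·41; 7·(-6) + 5·7 + 7·41) = (-198, -55, 280)
w3 = Jw2 = (-1455, -527, 299)
The requested component of w3 is 299.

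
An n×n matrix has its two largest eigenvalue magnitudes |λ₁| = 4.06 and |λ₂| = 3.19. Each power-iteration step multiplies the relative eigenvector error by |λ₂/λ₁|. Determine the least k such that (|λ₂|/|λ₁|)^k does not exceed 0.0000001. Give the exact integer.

67

|λ₂/λ₁| = 3.19/4.06 = 0.78571
Need k ≥ ln(0.0000001) / ln(0.78571) = -16.1181 / -0.2412 ≈ 66.835
Smallest integer k satisfying the bound: 67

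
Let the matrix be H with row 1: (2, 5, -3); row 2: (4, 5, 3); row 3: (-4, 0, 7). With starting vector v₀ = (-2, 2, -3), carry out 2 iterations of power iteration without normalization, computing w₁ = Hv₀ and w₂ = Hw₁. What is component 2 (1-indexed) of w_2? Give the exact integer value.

-14

w1 = Hv₀ = (2·(-2) + 5·2 + (-3)·(-3); 4·(-2) + 5·2 + 3·(-3); (-4)·(-2) + 0·2 + 7·(-3)) = (15, -7, -13)
w2 = Hw1 = (2·15 + 5·(-7) + (-3)·(-13); 4·15 + 5·(-7) + 3·(-13); (-4)·15 + 0·(-7) + 7·(-13)) = (34, -14, -151)
The requested component of w2 is -14.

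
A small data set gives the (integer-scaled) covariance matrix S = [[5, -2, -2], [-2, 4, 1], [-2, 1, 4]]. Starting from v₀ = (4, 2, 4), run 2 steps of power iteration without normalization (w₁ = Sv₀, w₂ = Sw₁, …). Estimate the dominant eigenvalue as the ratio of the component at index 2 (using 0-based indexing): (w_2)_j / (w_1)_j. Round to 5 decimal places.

w1 = Sv₀ = (8, 4, 10)
w2 = Sw1 = (12, 10, 28)
Ratio at component: 28 / 10 = 2.80000

λ ≈ 2.80000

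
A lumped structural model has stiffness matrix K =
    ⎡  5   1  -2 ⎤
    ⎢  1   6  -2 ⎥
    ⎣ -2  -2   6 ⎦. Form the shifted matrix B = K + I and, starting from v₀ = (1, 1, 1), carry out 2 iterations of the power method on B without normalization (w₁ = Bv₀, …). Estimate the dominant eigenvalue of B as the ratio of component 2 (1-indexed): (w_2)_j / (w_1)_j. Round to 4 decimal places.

B = K + I has rows (6, 1, -2); (1, 7, -2); (-2, -2, 7)
w1 = Bv₀ = (5, 6, 3)
w2 = Bw1 = (30, 41, -1)
Ratio: 41/6 = 6.8333

6.8333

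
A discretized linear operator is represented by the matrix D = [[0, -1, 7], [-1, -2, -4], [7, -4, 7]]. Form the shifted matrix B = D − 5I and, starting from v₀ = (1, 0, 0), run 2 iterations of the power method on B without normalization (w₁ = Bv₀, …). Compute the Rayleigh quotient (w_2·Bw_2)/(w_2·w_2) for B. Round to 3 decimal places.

-7.612

B = D − 5I has rows (-5, -1, 7); (-1, -7, -4); (7, -4, 2)
w1 = Bv₀ = ((-5)·1 + (-1)·0 + 7·0; (-1)·1 + (-7)·0 + (-4)·0; 7·1 + (-4)·0 + 2·0) = (-5, -1, 7)
w2 = Bw1 = ((-5)·(-5) + (-1)·(-1) + 7·7; (-1)·(-5) + (-7)·(-1) + (-4)·7; 7·(-5) + (-4)·(-1) + 2·7) = (75, -16, -17)
Bw2 = (-478, 105, 555)
w2·Bw2 = -46965; w2·w2 = 6170; μ ≈ -46965/6170 = -7.612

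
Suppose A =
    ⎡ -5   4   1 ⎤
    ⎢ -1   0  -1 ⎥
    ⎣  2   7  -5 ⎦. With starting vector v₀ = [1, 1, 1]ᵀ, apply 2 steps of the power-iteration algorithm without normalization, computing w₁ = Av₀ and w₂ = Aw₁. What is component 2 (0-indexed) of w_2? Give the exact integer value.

-34

w1 = Av₀ = ((-5)·1 + 4·1 + 1·1; (-1)·1 + 0·1 + (-1)·1; 2·1 + 7·1 + (-5)·1) = (0, -2, 4)
w2 = Aw1 = ((-5)·0 + 4·(-2) + 1·4; (-1)·0 + 0·(-2) + (-1)·4; 2·0 + 7·(-2) + (-5)·4) = (-4, -4, -34)
The requested component of w2 is -34.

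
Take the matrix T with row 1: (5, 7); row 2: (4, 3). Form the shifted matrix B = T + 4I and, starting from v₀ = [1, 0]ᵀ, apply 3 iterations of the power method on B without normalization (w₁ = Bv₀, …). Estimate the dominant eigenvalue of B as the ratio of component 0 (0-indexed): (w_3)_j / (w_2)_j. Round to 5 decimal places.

B = T + 4I has rows (9, 7); (4, 7)
w1 = Bv₀ = (9, 4)
w2 = Bw1 = (109, 64)
w3 = Bw2 = (1429, 884)
Ratio: 1429/109 = 13.11009

13.11009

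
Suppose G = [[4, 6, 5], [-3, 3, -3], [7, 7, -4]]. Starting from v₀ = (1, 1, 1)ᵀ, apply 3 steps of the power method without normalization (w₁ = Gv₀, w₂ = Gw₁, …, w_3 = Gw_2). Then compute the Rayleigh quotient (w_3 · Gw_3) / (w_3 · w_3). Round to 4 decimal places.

w1 = Gv₀ = (4·1 + 6·1 + 5·1; (-3)·1 + 3·1 + (-3)·1; 7·1 + 7·1 + (-4)·1) = (15, -3, 10)
w2 = Gw1 = (4·15 + 6·(-3) + 5·10; (-3)·15 + 3·(-3) + (-3)·10; 7·15 + 7·(-3) + (-4)·10) = (92, -84, 44)
w3 = Gw2 = (84, -660, -120)
Gw3 = (-4224, -1872, -3552)
w3·Gw3 = 84·(-4224) + (-660)·(-1872) + (-120)·(-3552) = 1306944; w3·w3 = 84·84 + (-660)·(-660) + (-120)·(-120) = 457056
λ ≈ 1306944/457056 = 2.8595

2.8595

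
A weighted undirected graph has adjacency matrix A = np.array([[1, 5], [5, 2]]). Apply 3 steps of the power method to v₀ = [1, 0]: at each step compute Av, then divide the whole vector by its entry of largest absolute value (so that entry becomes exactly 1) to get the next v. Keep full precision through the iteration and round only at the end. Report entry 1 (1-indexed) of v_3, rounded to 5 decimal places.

0.63125

Av0 = (1.000000, 5.000000); divide by 5.000000 → v1 = (0.200000, 1.000000)
Av1 = (5.200000, 3.000000); divide by 5.200000 → v2 = (1.000000, 0.576923)
Av2 = (3.884615, 6.153846); divide by 6.153846 → v3 = (0.631250, 1.000000)
Requested entry of v3: 101/160 = 0.63125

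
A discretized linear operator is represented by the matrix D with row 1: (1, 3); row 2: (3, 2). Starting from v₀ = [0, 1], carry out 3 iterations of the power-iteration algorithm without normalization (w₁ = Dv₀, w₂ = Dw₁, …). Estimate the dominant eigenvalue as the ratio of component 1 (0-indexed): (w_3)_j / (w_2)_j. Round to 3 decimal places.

w1 = Dv₀ = (3, 2)
w2 = Dw1 = (9, 13)
w3 = Dw2 = (48, 53)
Ratio at component: 53 / 13 = 4.077

λ ≈ 4.077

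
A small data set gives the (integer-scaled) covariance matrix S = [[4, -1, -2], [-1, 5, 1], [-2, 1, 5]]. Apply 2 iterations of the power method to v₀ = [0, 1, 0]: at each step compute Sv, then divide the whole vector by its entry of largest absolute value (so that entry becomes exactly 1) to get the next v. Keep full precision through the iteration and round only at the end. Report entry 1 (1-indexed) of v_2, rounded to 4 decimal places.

Sv0 = (-1.00000, 5.00000, 1.00000); divide by 5.00000 → v1 = (-0.20000, 1.00000, 0.20000)
Sv1 = (-2.20000, 5.40000, 2.40000); divide by 5.40000 → v2 = (-0.40741, 1.00000, 0.44444)
Requested entry of v2: -11/27 = -0.4074

-0.4074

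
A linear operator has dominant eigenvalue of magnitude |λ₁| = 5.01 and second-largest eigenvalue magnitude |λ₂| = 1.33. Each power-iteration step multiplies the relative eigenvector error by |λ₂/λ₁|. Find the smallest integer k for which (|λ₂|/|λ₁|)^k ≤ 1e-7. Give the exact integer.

|λ₂/λ₁| = 1.33/5.01 = 0.26547
Need k ≥ ln(1e-7) / ln(0.26547) = -16.1181 / -1.3263 ≈ 12.153
Smallest integer k satisfying the bound: 13

13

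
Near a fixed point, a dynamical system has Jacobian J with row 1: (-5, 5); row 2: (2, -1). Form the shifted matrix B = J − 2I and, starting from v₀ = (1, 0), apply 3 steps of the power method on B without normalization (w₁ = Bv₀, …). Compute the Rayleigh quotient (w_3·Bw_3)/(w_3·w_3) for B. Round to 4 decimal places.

B = J − 2I has rows (-7, 5); (2, -3)
w1 = Bv₀ = (-7, 2)
w2 = Bw1 = (59, -20)
w3 = Bw2 = (-513, 178)
Bw3 = (4481, -1560)
w3·Bw3 = -2576433; w3·w3 = 294853; μ ≈ -2576433/294853 = -8.7380

-8.7380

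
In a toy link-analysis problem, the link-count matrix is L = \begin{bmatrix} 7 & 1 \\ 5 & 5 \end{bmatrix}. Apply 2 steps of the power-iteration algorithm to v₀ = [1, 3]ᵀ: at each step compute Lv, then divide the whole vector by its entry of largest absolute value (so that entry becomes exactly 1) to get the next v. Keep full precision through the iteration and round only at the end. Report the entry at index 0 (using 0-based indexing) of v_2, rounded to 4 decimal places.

0.6000

Lv0 = (10.00000, 20.00000); divide by 20.00000 → v1 = (0.50000, 1.00000)
Lv1 = (4.50000, 7.50000); divide by 7.50000 → v2 = (0.60000, 1.00000)
Requested entry of v2: 90/150 = 0.6000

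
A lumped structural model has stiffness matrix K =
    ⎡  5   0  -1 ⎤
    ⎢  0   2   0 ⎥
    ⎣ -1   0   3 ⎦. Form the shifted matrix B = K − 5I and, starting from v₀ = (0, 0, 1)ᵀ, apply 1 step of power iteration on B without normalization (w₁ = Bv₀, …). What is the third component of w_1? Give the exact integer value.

-2

B = K − 5I has rows (0, 0, -1); (0, -3, 0); (-1, 0, -2)
w1 = Bv₀ = (0·0 + 0·0 + (-1)·1; 0·0 + (-3)·0 + 0·1; (-1)·0 + 0·0 + (-2)·1) = (-1, 0, -2)
Requested component of w1: -2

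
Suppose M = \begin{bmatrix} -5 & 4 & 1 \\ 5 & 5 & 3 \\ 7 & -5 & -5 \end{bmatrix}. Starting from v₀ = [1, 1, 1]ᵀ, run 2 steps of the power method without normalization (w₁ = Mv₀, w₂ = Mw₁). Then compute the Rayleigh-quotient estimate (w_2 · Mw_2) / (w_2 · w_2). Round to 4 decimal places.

λ ≈ 0.2328

w1 = Mv₀ = (0, 13, -3)
w2 = Mw1 = (49, 56, -50)
Mw2 = (-71, 375, 313)
w2·Mw2 = 49·(-71) + 56·375 + (-50)·313 = 1871; w2·w2 = 49·49 + 56·56 + (-50)·(-50) = 8037
λ ≈ 1871/8037 = 0.2328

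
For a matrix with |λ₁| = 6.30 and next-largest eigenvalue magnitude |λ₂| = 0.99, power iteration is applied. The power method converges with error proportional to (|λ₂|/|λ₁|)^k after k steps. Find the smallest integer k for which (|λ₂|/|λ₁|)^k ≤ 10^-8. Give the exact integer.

10

|λ₂/λ₁| = 0.99/6.30 = 0.15714
Need k ≥ ln(10^-8) / ln(0.15714) = -18.4207 / -1.8506 ≈ 9.954
Smallest integer k satisfying the bound: 10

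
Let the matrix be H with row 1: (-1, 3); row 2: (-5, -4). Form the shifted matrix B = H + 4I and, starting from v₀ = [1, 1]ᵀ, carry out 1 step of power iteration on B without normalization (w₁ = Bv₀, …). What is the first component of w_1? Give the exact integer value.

B = H + 4I has rows (3, 3); (-5, 0)
w1 = Bv₀ = (3·1 + 3·1; (-5)·1 + 0·1) = (6, -5)
Requested component of w1: 6

6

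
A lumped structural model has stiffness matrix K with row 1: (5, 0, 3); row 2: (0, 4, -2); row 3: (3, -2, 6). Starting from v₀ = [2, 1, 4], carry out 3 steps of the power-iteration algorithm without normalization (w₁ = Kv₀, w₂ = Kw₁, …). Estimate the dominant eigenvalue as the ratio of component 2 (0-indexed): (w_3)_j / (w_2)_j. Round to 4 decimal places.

9.0000

w1 = Kv₀ = (22, -4, 28)
w2 = Kw1 = (194, -72, 242)
w3 = Kw2 = (1696, -772, 2178)
Ratio at component: 2178 / 242 = 9.0000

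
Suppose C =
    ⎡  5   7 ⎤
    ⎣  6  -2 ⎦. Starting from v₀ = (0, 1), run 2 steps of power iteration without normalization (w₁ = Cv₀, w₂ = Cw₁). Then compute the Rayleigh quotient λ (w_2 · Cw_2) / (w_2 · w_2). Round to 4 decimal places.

λ ≈ 4.1185

w1 = Cv₀ = (5·0 + 7·1; 6·0 + (-2)·1) = (7, -2)
w2 = Cw1 = (5·7 + 7·(-2); 6·7 + (-2)·(-2)) = (21, 46)
Cw2 = (427, 34)
w2·Cw2 = 21·427 + 46·34 = 10531; w2·w2 = 21·21 + 46·46 = 2557
λ ≈ 10531/2557 = 4.1185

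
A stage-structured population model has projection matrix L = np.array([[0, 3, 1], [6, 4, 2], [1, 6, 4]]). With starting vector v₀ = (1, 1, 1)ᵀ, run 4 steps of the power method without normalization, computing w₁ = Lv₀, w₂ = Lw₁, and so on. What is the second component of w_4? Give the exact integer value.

8186

w1 = Lv₀ = (4, 12, 11)
w2 = Lw1 = (47, 94, 120)
w3 = Lw2 = (402, 898, 1091)
w4 = Lw3 = (3785, 8186, 10154)
The requested component of w4 is 8186.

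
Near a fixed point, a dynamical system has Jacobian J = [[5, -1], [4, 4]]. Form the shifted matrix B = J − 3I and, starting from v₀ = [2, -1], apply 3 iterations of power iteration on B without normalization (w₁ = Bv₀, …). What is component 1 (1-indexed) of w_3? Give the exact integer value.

-21

B = J − 3I has rows (2, -1); (4, 1)
w1 = Bv₀ = (2·2 + (-1)·(-1); 4·2 + 1·(-1)) = (5, 7)
w2 = Bw1 = (2·5 + (-1)·7; 4·5 + 1·7) = (3, 27)
w3 = Bw2 = (-21, 39)
Requested component of w3: -21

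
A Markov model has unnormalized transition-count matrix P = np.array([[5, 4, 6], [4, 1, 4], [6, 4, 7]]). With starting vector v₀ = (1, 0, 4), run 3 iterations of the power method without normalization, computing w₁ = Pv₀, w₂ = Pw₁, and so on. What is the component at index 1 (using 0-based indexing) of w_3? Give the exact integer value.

3956

w1 = Pv₀ = (5·1 + 4·0 + 6·4; 4·1 + 1·0 + 4·4; 6·1 + 4·0 + 7·4) = (29, 20, 34)
w2 = Pw1 = (5·29 + 4·20 + 6·34; 4·29 + 1·20 + 4·34; 6·29 + 4·20 + 7·34) = (429, 272, 492)
w3 = Pw2 = (6185, 3956, 7106)
The requested component of w3 is 3956.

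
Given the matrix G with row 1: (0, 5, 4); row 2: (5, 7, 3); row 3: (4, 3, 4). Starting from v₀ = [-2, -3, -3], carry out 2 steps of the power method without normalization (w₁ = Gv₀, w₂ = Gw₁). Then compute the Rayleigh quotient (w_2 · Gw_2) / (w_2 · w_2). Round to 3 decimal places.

w1 = Gv₀ = (0·(-2) + 5·(-3) + 4·(-3); 5·(-2) + 7·(-3) + 3·(-3); 4·(-2) + 3·(-3) + 4·(-3)) = (-27, -40, -29)
w2 = Gw1 = (0·(-27) + 5·(-40) + 4·(-29); 5·(-27) + 7·(-40) + 3·(-29); 4·(-27) + 3·(-40) + 4·(-29)) = (-316, -502, -344)
Gw2 = (-3886, -6126, -4146)
w2·Gw2 = (-316)·(-3886) + (-502)·(-6126) + (-344)·(-4146) = 5729452; w2·w2 = (-316)·(-316) + (-502)·(-502) + (-344)·(-344) = 470196
λ ≈ 5729452/470196 = 12.185

12.185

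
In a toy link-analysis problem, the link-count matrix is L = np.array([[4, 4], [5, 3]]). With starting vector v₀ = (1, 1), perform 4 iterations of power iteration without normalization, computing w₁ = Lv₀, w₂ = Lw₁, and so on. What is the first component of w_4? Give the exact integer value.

4096

w1 = Lv₀ = (4·1 + 4·1; 5·1 + 3·1) = (8, 8)
w2 = Lw1 = (4·8 + 4·8; 5·8 + 3·8) = (64, 64)
w3 = Lw2 = (512, 512)
w4 = Lw3 = (4096, 4096)
The requested component of w4 is 4096.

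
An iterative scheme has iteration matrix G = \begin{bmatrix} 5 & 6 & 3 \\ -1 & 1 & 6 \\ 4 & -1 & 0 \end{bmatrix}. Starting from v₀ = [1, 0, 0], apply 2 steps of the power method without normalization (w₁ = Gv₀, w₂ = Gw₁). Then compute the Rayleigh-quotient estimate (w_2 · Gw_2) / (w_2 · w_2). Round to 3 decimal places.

λ ≈ 8.323

w1 = Gv₀ = (5·1 + 6·0 + 3·0; (-1)·1 + 1·0 + 6·0; 4·1 + (-1)·0 + 0·0) = (5, -1, 4)
w2 = Gw1 = (5·5 + 6·(-1) + 3·4; (-1)·5 + 1·(-1) + 6·4; 4·5 + (-1)·(-1) + 0·4) = (31, 18, 21)
Gw2 = (326, 113, 106)
w2·Gw2 = 31·326 + 18·113 + 21·106 = 14366; w2·w2 = 31·31 + 18·18 + 21·21 = 1726
λ ≈ 14366/1726 = 8.323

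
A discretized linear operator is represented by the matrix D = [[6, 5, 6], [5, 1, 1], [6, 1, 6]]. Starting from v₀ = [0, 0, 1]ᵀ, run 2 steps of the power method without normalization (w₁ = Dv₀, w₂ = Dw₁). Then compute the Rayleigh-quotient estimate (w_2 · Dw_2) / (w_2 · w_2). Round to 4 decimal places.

13.4839

w1 = Dv₀ = (6·0 + 5·0 + 6·1; 5·0 + 1·0 + 1·1; 6·0 + 1·0 + 6·1) = (6, 1, 6)
w2 = Dw1 = (6·6 + 5·1 + 6·6; 5·6 + 1·1 + 1·6; 6·6 + 1·1 + 6·6) = (77, 37, 73)
Dw2 = (1085, 495, 937)
w2·Dw2 = 77·1085 + 37·495 + 73·937 = 170261; w2·w2 = 77·77 + 37·37 + 73·73 = 12627
λ ≈ 170261/12627 = 13.4839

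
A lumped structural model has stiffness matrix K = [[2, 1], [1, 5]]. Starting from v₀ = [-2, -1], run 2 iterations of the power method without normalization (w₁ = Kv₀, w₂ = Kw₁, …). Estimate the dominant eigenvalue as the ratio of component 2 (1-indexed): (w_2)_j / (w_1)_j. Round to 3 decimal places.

5.714

w1 = Kv₀ = (-5, -7)
w2 = Kw1 = (-17, -40)
Ratio at component: -40 / -7 = 5.714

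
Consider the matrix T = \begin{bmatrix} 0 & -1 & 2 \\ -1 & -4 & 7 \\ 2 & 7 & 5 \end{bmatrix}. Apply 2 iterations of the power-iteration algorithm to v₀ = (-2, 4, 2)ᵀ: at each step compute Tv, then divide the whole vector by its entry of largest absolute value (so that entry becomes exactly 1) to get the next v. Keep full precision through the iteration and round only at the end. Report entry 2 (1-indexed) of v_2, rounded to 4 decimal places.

Tv0 = (0.00000, 0.00000, 34.00000); divide by 34.00000 → v1 = (0.00000, 0.00000, 1.00000)
Tv1 = (2.00000, 7.00000, 5.00000); divide by 7.00000 → v2 = (0.28571, 1.00000, 0.71429)
Requested entry of v2: 238/238 = 1.0000

1.0000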